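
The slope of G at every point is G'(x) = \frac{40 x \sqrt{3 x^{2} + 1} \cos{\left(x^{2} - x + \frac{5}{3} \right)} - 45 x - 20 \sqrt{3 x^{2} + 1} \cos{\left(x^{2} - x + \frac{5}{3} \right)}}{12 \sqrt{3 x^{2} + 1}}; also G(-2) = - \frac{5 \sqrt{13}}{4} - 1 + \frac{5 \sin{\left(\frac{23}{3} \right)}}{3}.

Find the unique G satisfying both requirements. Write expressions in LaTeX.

Since d/dx undoes antidifferentiation here, G(x) must give back the stated G'(x).
A general antiderivative is - \frac{5 \sqrt{3 x^{2} + 1}}{4} + \frac{5 \sin{\left(x^{2} - x + \frac{5}{3} \right)}}{3} + C.
The condition gives C = - \frac{5 \sqrt{13}}{4} - 1 + \frac{5 \sin{\left(\frac{23}{3} \right)}}{3} - (- \frac{5 \sqrt{13}}{4} + \frac{5 \sin{\left(\frac{23}{3} \right)}}{3}) = -1.
So G(x) = \frac{- 15 \sqrt{3 x^{2} + 1} + 20 \sin{\left(x^{2} - x + \frac{5}{3} \right)} - 12}{12}.
Check: d/dx[\frac{- 15 \sqrt{3 x^{2} + 1} + 20 \sin{\left(x^{2} - x + \frac{5}{3} \right)} - 12}{12}] = \frac{40 x \sqrt{3 x^{2} + 1} \cos{\left(x^{2} - x + \frac{5}{3} \right)} - 45 x - 20 \sqrt{3 x^{2} + 1} \cos{\left(x^{2} - x + \frac{5}{3} \right)}}{12 \sqrt{3 x^{2} + 1}} = G'(x).

G(x) = \frac{- 15 \sqrt{3 x^{2} + 1} + 20 \sin{\left(x^{2} - x + \frac{5}{3} \right)} - 12}{12}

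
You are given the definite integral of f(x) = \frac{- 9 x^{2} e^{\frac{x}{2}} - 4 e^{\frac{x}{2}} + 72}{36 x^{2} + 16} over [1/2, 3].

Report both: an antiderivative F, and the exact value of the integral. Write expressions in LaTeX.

For F(x) to be correct the identity F'(x) - f(x) = 0 must hold.
F(x) = - \frac{e^{\frac{x}{2}}}{2} + 3 \operatorname{atan}{\left(\frac{3 x}{2} \right)} is an antiderivative of f.
Check: d/dx[- \frac{e^{\frac{x}{2}}}{2} + 3 \operatorname{atan}{\left(\frac{3 x}{2} \right)}] = \frac{- 9 x^{2} e^{\frac{x}{2}} - 4 e^{\frac{x}{2}} + 72}{36 x^{2} + 16} = f(x).
F(3) = - \frac{e^{\frac{3}{2}}}{2} + 3 \operatorname{atan}{\left(\frac{9}{2} \right)}; F(1/2) = - \frac{e^{\frac{1}{4}}}{2} + 3 \operatorname{atan}{\left(\frac{3}{4} \right)}.
Integral = F(3) - F(1/2) = - \frac{e^{\frac{3}{2}}}{2} - 3 \operatorname{atan}{\left(\frac{3}{4} \right)} + \frac{e^{\frac{1}{4}}}{2} + 3 \operatorname{atan}{\left(\frac{9}{2} \right)}.

Antiderivative: F(x) = - \frac{e^{\frac{x}{2}}}{2} + 3 \operatorname{atan}{\left(\frac{3 x}{2} \right)}; value = - \frac{e^{\frac{3}{2}}}{2} - 3 \operatorname{atan}{\left(\frac{3}{4} \right)} + \frac{e^{\frac{1}{4}}}{2} + 3 \operatorname{atan}{\left(\frac{9}{2} \right)}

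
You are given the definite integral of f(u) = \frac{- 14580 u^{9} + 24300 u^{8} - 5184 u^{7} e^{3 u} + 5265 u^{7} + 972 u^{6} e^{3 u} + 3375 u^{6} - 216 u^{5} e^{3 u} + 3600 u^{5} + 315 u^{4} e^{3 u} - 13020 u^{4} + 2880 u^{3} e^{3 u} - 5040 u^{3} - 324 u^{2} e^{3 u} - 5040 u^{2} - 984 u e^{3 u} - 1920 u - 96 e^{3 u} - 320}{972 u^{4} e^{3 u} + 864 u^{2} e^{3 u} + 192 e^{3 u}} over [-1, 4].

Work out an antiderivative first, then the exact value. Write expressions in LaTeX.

Recognize the product-rule pattern: f = v'r + vr' with v = \frac{1 - 4 u}{3 u^{2} + \frac{4}{3}} + 5 e^{- 3 u}, r = u^{5} - \frac{5 u^{3}}{4} + \frac{2 u}{3} + \frac{1}{3}, so integration by parts undoes it.
F(u) = \left(\frac{1 - 4 u}{3 u^{2} + \frac{4}{3}} + 5 e^{- 3 u}\right) \left(u^{5} - \frac{5 u^{3}}{4} + \frac{2 u}{3} + \frac{1}{3}\right) is an antiderivative of f.
Check: d/du[\left(\frac{1 - 4 u}{3 u^{2} + \frac{4}{3}} + 5 e^{- 3 u}\right) \left(u^{5} - \frac{5 u^{3}}{4} + \frac{2 u}{3} + \frac{1}{3}\right)] = \frac{- 14580 u^{9} + 24300 u^{8} - 5184 u^{7} e^{3 u} + 5265 u^{7} + 972 u^{6} e^{3 u} + 3375 u^{6} - 216 u^{5} e^{3 u} + 3600 u^{5} + 315 u^{4} e^{3 u} - 13020 u^{4} + 2880 u^{3} e^{3 u} - 5040 u^{3} - 324 u^{2} e^{3 u} - 5040 u^{2} - 984 u e^{3 u} - 1920 u - 96 e^{3 u} - 320}{972 u^{4} e^{3 u} + 864 u^{2} e^{3 u} + 192 e^{3 u}} = f(u).
F(4) = - \frac{42615}{148} + \frac{4735}{e^{12}}; F(-1) = - \frac{5 e^{3}}{12} - \frac{5}{52}.
Integral = F(4) - F(-1) = - \frac{276905}{962} + \frac{4735}{e^{12}} + \frac{5 e^{3}}{12}.

Antiderivative: F(u) = \left(\frac{1 - 4 u}{3 u^{2} + \frac{4}{3}} + 5 e^{- 3 u}\right) \left(u^{5} - \frac{5 u^{3}}{4} + \frac{2 u}{3} + \frac{1}{3}\right); value = - \frac{276905}{962} + \frac{4735}{e^{12}} + \frac{5 e^{3}}{12}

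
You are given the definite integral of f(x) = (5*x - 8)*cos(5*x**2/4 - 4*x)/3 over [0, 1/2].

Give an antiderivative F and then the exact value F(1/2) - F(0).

Antiderivative: F(x) = 2*sin(5*x**2/4 - 4*x)/3; value = -2*sin(27/16)/3

f matches the chain-rule pattern g'(h)*h' with inner function h(x) = 5*x**2/4 - 4*x; substituting u = h(x) collapses the integral.
F(x) = 2*sin(5*x**2/4 - 4*x)/3 is an antiderivative of f.
Check: d/dx[2*sin(5*x**2/4 - 4*x)/3] = 5*x*cos(5*x**2/4 - 4*x)/3 - 8*cos(5*x**2/4 - 4*x)/3, which equals f(x).
F(1/2) = -2*sin(27/16)/3; F(0) = 0.
Integral = F(1/2) - F(0) = -2*sin(27/16)/3.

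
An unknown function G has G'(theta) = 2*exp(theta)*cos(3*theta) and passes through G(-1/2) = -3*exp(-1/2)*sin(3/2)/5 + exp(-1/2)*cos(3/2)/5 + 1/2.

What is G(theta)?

G(theta) = (6*exp(theta)*sin(3*theta) + 2*exp(theta)*cos(3*theta) + 5)/10

Since d/dtheta undoes antidifferentiation here, G(theta) must give back the stated G'(theta).
A general antiderivative is 3*exp(theta)*sin(3*theta)/5 + exp(theta)*cos(3*theta)/5 + C.
The condition gives C = -3*exp(-1/2)*sin(3/2)/5 + exp(-1/2)*cos(3/2)/5 + 1/2 - (-3*exp(-1/2)*sin(3/2)/5 + exp(-1/2)*cos(3/2)/5) = 1/2.
So G(theta) = (6*exp(theta)*sin(3*theta) + 2*exp(theta)*cos(3*theta) + 5)/10.
Check: d/dtheta[(6*exp(theta)*sin(3*theta) + 2*exp(theta)*cos(3*theta) + 5)/10] = 2*exp(theta)*cos(3*theta) = G'(theta).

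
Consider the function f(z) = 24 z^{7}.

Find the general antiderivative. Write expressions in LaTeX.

Since d/dz undoes antidifferentiation here, F'(z) = f(z) is required of F(z).
Check: d/dz[3 z^{8}] = 24 z^{7} = f(z).

F(z) = 3 z^{8} + C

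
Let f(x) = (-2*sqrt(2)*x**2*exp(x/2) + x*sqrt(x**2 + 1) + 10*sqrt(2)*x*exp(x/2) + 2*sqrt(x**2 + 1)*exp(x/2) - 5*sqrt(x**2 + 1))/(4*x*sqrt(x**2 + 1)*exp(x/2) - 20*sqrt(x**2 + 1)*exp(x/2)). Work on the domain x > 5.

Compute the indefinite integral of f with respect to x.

An antiderivative F(x) passes only if d/dx[F] lands on f(x) exactly.
Check: d/dx[-sqrt(2*x**2 + 2)/2 + log(x - 5)/2 - exp(-x/2)/2] = (-2*sqrt(2)*x**2*exp(x/2) + x*sqrt(x**2 + 1) + 10*sqrt(2)*x*exp(x/2) + 2*sqrt(x**2 + 1)*exp(x/2) - 5*sqrt(x**2 + 1))/(4*x*sqrt(x**2 + 1)*exp(x/2) - 20*sqrt(x**2 + 1)*exp(x/2)) = f(x).

F(x) = -sqrt(2*x**2 + 2)/2 + log(x - 5)/2 - exp(-x/2)/2 + C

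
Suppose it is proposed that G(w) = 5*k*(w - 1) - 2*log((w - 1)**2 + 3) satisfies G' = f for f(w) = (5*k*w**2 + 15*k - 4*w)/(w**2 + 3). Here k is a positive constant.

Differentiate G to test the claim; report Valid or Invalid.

d/dw[G] = (5*k*w**2 - 10*k*w + 20*k - 4*w + 4)/(w**2 - 2*w + 4)
d/dw[G] - f(w) = (-4*w**2 + 4*w + 12)/(w**4 - 2*w**3 + 7*w**2 - 6*w + 12) != 0.

Invalid: d/dw[G] - f = (-4*w**2 + 4*w + 12)/(w**4 - 2*w**3 + 7*w**2 - 6*w + 12), which is not 0.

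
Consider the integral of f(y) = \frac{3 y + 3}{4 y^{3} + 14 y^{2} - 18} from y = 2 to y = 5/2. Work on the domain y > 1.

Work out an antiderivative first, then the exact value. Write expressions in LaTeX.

The denominator factors as 2 \left(y - 1\right) \left(y + 3\right) \left(2 y + 3\right); partial fractions split f into directly integrable pieces: \frac{1}{5 \left(2 y + 3\right)} - \frac{1}{4 \left(y + 3\right)} + \frac{3}{20 \left(y - 1\right)}.
F(y) = - \frac{- 3 \log{\left(y - 1 \right)} - 2 \log{\left(y + \frac{3}{2} \right)} + 5 \log{\left(y + 3 \right)}}{20} is an antiderivative of f.
Check: d/dy[- \frac{- 3 \log{\left(y - 1 \right)} - 2 \log{\left(y + \frac{3}{2} \right)} + 5 \log{\left(y + 3 \right)}}{20}] = \frac{3 y + 3}{4 y^{3} + 14 y^{2} - 18} = f(y).
F(5/2) = - \frac{\log{\left(\frac{11}{2} \right)}}{4} + \frac{3 \log{\left(\frac{3}{2} \right)}}{20} + \frac{\log{\left(4 \right)}}{10}; F(2) = - \frac{\log{\left(5 \right)}}{4} + \frac{\log{\left(\frac{7}{2} \right)}}{10}.
Integral = F(5/2) - F(2) = - \frac{\log{\left(\frac{11}{2} \right)}}{4} - \frac{\log{\left(\frac{7}{2} \right)}}{10} + \frac{3 \log{\left(\frac{3}{2} \right)}}{20} + \frac{\log{\left(4 \right)}}{10} + \frac{\log{\left(5 \right)}}{4}.

Antiderivative: F(y) = - \frac{- 3 \log{\left(y - 1 \right)} - 2 \log{\left(y + \frac{3}{2} \right)} + 5 \log{\left(y + 3 \right)}}{20}; value = - \frac{\log{\left(\frac{11}{2} \right)}}{4} - \frac{\log{\left(\frac{7}{2} \right)}}{10} + \frac{3 \log{\left(\frac{3}{2} \right)}}{20} + \frac{\log{\left(4 \right)}}{10} + \frac{\log{\left(5 \right)}}{4}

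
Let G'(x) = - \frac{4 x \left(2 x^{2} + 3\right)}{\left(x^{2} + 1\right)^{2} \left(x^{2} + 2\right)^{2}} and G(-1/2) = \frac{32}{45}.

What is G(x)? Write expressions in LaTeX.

G(x) = \frac{2}{x^{4} + 3 x^{2} + 2}

The substitution u = x^{4} + 3 x^{2} + 2 works: G'(x) is exactly (dG/du)*(du/dx) for that inner function.
A general antiderivative is \frac{2}{x^{4} + 3 x^{2} + 2} + C.
The condition gives C = \frac{32}{45} - (\frac{32}{45}) = 0.
So G(x) = \frac{2}{x^{4} + 3 x^{2} + 2}.
Check: d/dx[\frac{2}{x^{4} + 3 x^{2} + 2}] = \frac{- 8 x^{3} - 12 x}{x^{8} + 6 x^{6} + 13 x^{4} + 12 x^{2} + 4}, which equals G'(x).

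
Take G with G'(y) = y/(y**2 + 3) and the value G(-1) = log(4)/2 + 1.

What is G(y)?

G'(y) matches the chain-rule pattern g'(h)*h' with inner function h(y) = y**2 + 3; substituting u = h(y) collapses the integral.
A general antiderivative is log(y**2 + 3)/2 + C.
The condition gives C = log(4)/2 + 1 - (log(4)/2) = 1.
So G(y) = log(y**2 + 3)/2 + 1.
Check: d/dy[log(y**2 + 3)/2 + 1] = y/(y**2 + 3) = G'(y).

G(y) = log(y**2 + 3)/2 + 1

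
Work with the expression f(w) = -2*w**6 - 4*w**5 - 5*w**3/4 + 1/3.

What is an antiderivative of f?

Integrate term by term and add the pieces.
Check: d/dw[-2*w**7/7 - 2*w**6/3 - 5*w**4/16 + w/3] = -2*w**6 - 4*w**5 - 5*w**3/4 + 1/3 = f(w).

An antiderivative is F(w) = -2*w**7/7 - 2*w**6/3 - 5*w**4/16 + w/3.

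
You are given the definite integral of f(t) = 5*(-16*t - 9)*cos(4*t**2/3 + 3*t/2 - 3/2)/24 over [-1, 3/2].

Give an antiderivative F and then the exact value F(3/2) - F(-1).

The substitution u = 4*t**2/3 + 3*t/2 - 3/2 works: f is exactly (dF/du)*(du/dt) for that inner function.
F(t) = -5*sin(4*t**2/3 + 3*t/2 - 3/2)/4 is an antiderivative of f.
Check: d/dt[-5*sin(4*t**2/3 + 3*t/2 - 3/2)/4] = -10*t*cos(4*t**2/3 + 3*t/2 - 3/2)/3 - 15*cos(4*t**2/3 + 3*t/2 - 3/2)/8, which equals f(t).
F(3/2) = -5*sin(15/4)/4; F(-1) = 5*sin(5/3)/4.
Integral = F(3/2) - F(-1) = -5*sin(5/3)/4 - 5*sin(15/4)/4.

Antiderivative: F(t) = -5*sin(4*t**2/3 + 3*t/2 - 3/2)/4; value = -5*sin(5/3)/4 - 5*sin(15/4)/4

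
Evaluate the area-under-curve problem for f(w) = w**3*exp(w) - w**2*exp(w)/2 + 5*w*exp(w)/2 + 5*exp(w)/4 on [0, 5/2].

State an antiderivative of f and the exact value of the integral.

f has the shape u'v + uv' for u = w**3 - 7*w**2/2 + 19*w/2 - 33/4 and v = exp(w) — it is the derivative of the product u*v.
F(w) = (4*w**3 - 14*w**2 + 38*w - 33)*exp(w)/4 is an antiderivative of f.
Check: d/dw[(4*w**3 - 14*w**2 + 38*w - 33)*exp(w)/4] = w**3*exp(w) - w**2*exp(w)/2 + 5*w*exp(w)/2 + 5*exp(w)/4 = f(w).
F(5/2) = 37*exp(5/2)/4; F(0) = -33/4.
Integral = F(5/2) - F(0) = 33/4 + 37*exp(5/2)/4.

Antiderivative: F(w) = (4*w**3 - 14*w**2 + 38*w - 33)*exp(w)/4; value = 33/4 + 37*exp(5/2)/4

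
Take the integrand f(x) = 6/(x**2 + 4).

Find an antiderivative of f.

Whatever form F(x) takes, F'(x) = f(x) is non-negotiable.
Check: d/dx[3*atan(x/2)] = 6/(x**2 + 4) = f(x).

An antiderivative is F(x) = 3*atan(x/2).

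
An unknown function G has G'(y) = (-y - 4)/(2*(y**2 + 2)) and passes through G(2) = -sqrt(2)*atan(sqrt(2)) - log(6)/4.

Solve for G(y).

Since d/dy undoes antidifferentiation here, G(y) must give back the stated G'(y).
A general antiderivative is -log(y**2 + 2)/4 - sqrt(2)*atan(sqrt(2)*y/2) + C.
The condition gives C = -sqrt(2)*atan(sqrt(2)) - log(6)/4 - (-sqrt(2)*atan(sqrt(2)) - log(6)/4) = 0.
So G(y) = -(log(y**2 + 2) + 4*sqrt(2)*atan(sqrt(2)*y/2))/4.
Check: d/dy[-(log(y**2 + 2) + 4*sqrt(2)*atan(sqrt(2)*y/2))/4] = (-y - 4)/(2*y**2 + 4), which equals G'(y).

G(y) = -(log(y**2 + 2) + 4*sqrt(2)*atan(sqrt(2)*y/2))/4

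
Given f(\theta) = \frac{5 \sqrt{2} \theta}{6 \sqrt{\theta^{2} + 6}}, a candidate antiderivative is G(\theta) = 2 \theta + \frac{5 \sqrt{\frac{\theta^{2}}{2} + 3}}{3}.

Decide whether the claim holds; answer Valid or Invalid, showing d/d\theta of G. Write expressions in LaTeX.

d/d\theta[G] = \frac{5 \sqrt{2} \theta + 12 \sqrt{\theta^{2} + 6}}{6 \sqrt{\theta^{2} + 6}}
d/d\theta[G] - f(\theta) = 2 != 0.

Invalid: d/d\theta[G] - f = 2, which is not 0.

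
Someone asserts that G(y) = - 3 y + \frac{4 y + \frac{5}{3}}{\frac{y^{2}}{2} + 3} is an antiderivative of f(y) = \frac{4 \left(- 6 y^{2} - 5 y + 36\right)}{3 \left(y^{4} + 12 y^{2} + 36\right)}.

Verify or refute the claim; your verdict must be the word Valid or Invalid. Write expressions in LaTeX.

d/dy[G] = \frac{- 9 y^{4} - 132 y^{2} - 20 y - 180}{3 y^{4} + 36 y^{2} + 108}
d/dy[G] - f(y) = -3 != 0.

Invalid: d/dy[G] - f = -3, which is not 0.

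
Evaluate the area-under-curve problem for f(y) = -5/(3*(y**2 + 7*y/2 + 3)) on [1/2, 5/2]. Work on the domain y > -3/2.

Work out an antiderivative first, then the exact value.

Antiderivative: F(y) = 10*(-log(y + 3/2) + log(y + 2))/3; value = -10*log(4)/3 - 10*log(5/2)/3 + 10*log(2)/3 + 10*log(9/2)/3

Factor the denominator (3*(y + 2)*(2*y + 3)) and decompose: f = -20/(3*(2*y + 3)) + 10/(3*(y + 2)); each piece integrates to a log, atan, or power term.
F(y) = 10*(-log(y + 3/2) + log(y + 2))/3 is an antiderivative of f.
Check: d/dy[10*(-log(y + 3/2) + log(y + 2))/3] = -10/(6*y**2 + 21*y + 18), which equals f(y).
F(5/2) = -10*log(4)/3 + 10*log(9/2)/3; F(1/2) = -10*log(2)/3 + 10*log(5/2)/3.
Integral = F(5/2) - F(1/2) = -10*log(4)/3 - 10*log(5/2)/3 + 10*log(2)/3 + 10*log(9/2)/3.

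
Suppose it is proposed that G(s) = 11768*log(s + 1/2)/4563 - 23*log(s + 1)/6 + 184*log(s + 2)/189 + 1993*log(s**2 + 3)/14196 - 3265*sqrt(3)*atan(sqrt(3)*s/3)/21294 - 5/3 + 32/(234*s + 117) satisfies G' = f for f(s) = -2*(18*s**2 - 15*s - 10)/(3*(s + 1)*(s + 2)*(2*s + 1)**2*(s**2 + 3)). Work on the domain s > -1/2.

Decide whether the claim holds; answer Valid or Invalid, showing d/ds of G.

d/ds[G] = (-36*s**2 + 30*s + 20)/(12*s**6 + 48*s**5 + 99*s**4 + 177*s**3 + 195*s**2 + 99*s + 18)
This equals f(s) exactly, so the claim holds.

Valid - the claim checks out under differentiation.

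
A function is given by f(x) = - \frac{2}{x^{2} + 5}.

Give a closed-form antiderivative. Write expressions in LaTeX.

An antiderivative is F(x) = - \frac{2 \sqrt{5} \operatorname{atan}{\left(\frac{\sqrt{5} x}{5} \right)}}{5}.

A first test for any F(x): its x-derivative must equal f(x) identically.
Check: d/dx[- \frac{2 \sqrt{5} \operatorname{atan}{\left(\frac{\sqrt{5} x}{5} \right)}}{5}] = - \frac{2}{x^{2} + 5} = f(x).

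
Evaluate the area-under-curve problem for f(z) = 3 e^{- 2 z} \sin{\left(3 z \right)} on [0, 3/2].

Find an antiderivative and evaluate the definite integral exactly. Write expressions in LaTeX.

Antiderivative: F(z) = - \frac{6 e^{- 2 z} \sin{\left(3 z \right)}}{13} - \frac{9 e^{- 2 z} \cos{\left(3 z \right)}}{13}; value = - \frac{9 \cos{\left(\frac{9}{2} \right)}}{13 e^{3}} - \frac{6 \sin{\left(\frac{9}{2} \right)}}{13 e^{3}} + \frac{9}{13}

Any candidate F(z) must reproduce f(z) exactly when differentiated.
F(z) = - \frac{6 e^{- 2 z} \sin{\left(3 z \right)}}{13} - \frac{9 e^{- 2 z} \cos{\left(3 z \right)}}{13} is an antiderivative of f.
Check: d/dz[- \frac{6 e^{- 2 z} \sin{\left(3 z \right)}}{13} - \frac{9 e^{- 2 z} \cos{\left(3 z \right)}}{13}] = 3 e^{- 2 z} \sin{\left(3 z \right)} = f(z).
F(3/2) = - \frac{9 \cos{\left(\frac{9}{2} \right)}}{13 e^{3}} - \frac{6 \sin{\left(\frac{9}{2} \right)}}{13 e^{3}}; F(0) = - \frac{9}{13}.
Integral = F(3/2) - F(0) = - \frac{9 \cos{\left(\frac{9}{2} \right)}}{13 e^{3}} - \frac{6 \sin{\left(\frac{9}{2} \right)}}{13 e^{3}} + \frac{9}{13}.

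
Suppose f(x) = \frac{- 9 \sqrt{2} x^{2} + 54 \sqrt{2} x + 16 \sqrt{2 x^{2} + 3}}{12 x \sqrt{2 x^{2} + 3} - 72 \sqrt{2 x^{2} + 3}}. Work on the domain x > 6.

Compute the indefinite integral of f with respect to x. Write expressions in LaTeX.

F(x) = \frac{\sqrt{2} \left(- 9 \sqrt{2 x^{2} + 3} + 16 \sqrt{2} \log{\left(\frac{x}{2} - 3 \right)}\right)}{24} + C

Any candidate F(x) must reproduce f(x) exactly when differentiated.
Check: d/dx[\frac{\sqrt{2} \left(- 9 \sqrt{2 x^{2} + 3} + 16 \sqrt{2} \log{\left(\frac{x}{2} - 3 \right)}\right)}{24}] = \frac{- 9 \sqrt{2} x^{2} + 54 \sqrt{2} x + 16 \sqrt{2 x^{2} + 3}}{12 x \sqrt{2 x^{2} + 3} - 72 \sqrt{2 x^{2} + 3}} = f(x).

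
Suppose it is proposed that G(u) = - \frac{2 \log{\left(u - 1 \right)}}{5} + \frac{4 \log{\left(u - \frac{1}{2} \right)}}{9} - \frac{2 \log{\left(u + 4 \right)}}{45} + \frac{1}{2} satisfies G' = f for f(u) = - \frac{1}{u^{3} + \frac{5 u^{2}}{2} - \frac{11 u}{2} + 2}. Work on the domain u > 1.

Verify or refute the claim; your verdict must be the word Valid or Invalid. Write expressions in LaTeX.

Valid - the claim checks out under differentiation.

d/du[G] = - \frac{2}{2 u^{3} + 5 u^{2} - 11 u + 4}
This equals f(u) exactly, so the claim holds.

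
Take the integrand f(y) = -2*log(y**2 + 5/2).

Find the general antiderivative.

An antiderivative F(y) passes only if d/dy[F] lands on f(y) exactly.
Check: d/dy[2*(-y*log(y**2 + 5/2) + 2*y - sqrt(10)*atan(sqrt(10)*y/5))] = -2*log(y**2 + 5/2) = f(y).

F(y) = 2*(-y*log(y**2 + 5/2) + 2*y - sqrt(10)*atan(sqrt(10)*y/5)) + C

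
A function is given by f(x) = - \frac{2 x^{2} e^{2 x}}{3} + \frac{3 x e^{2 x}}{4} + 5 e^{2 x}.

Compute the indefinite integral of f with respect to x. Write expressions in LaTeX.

f has the shape u'v + uv' for u = - \frac{x^{2}}{3} + \frac{17 x}{24} + \frac{103}{48} and v = e^{2 x} — it is the derivative of the product u*v.
Check: d/dx[- \frac{x^{2} e^{2 x}}{3} + \frac{17 x e^{2 x}}{24} + \frac{103 e^{2 x}}{48}] = - \frac{2 x^{2} e^{2 x}}{3} + \frac{3 x e^{2 x}}{4} + 5 e^{2 x} = f(x).

F(x) = - \frac{x^{2} e^{2 x}}{3} + \frac{17 x e^{2 x}}{24} + \frac{103 e^{2 x}}{48} + C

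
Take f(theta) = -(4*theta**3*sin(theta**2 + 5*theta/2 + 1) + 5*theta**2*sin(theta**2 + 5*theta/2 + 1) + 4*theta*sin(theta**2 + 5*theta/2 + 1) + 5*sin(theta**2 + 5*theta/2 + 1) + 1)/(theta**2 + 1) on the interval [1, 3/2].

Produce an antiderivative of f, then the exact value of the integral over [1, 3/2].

For F(theta) to be correct the identity F'(theta) - f(theta) = 0 must hold.
F(theta) = 2*cos(theta**2 + 5*theta/2 + 1) - atan(theta) is an antiderivative of f.
Check: d/dtheta[2*cos(theta**2 + 5*theta/2 + 1) - atan(theta)] = (-4*theta**3*sin(theta**2 + 5*theta/2 + 1) - 5*theta**2*sin(theta**2 + 5*theta/2 + 1) - 4*theta*sin(theta**2 + 5*theta/2 + 1) - 5*sin(theta**2 + 5*theta/2 + 1) - 1)/(theta**2 + 1), which equals f(theta).
F(3/2) = -atan(3/2) + 2*cos(7); F(1) = -pi/4 + 2*cos(9/2).
Integral = F(3/2) - F(1) = -atan(3/2) - 2*cos(9/2) + pi/4 + 2*cos(7).

Antiderivative: F(theta) = 2*cos(theta**2 + 5*theta/2 + 1) - atan(theta); value = -atan(3/2) - 2*cos(9/2) + pi/4 + 2*cos(7)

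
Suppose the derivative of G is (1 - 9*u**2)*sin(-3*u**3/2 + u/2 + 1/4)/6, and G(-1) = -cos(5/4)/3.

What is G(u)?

G(u) = -cos(-3*u**3/2 + u/2 + 1/4)/3

The substitution w = -3*u**3/2 + u/2 + 1/4 works: G'(u) is exactly (dG/dw)*(dw/du) for that inner function.
A general antiderivative is -cos(-3*u**3/2 + u/2 + 1/4)/3 + C.
The condition gives C = -cos(5/4)/3 - (-cos(5/4)/3) = 0.
So G(u) = -cos(-3*u**3/2 + u/2 + 1/4)/3.
Check: d/du[-cos(-3*u**3/2 + u/2 + 1/4)/3] = -3*u**2*sin(-3*u**3/2 + u/2 + 1/4)/2 + sin(-3*u**3/2 + u/2 + 1/4)/6, which equals G'(u).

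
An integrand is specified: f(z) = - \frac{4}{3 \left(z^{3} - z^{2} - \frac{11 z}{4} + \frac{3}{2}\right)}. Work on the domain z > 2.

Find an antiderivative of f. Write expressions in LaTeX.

The denominator factors as 3 \left(z - 2\right) \left(2 z - 1\right) \left(2 z + 3\right); partial fractions split f into directly integrable pieces: - \frac{8}{21 \left(2 z + 3\right)} + \frac{8}{9 \left(2 z - 1\right)} - \frac{16}{63 \left(z - 2\right)}.
Check: d/dz[- \frac{16 \log{\left(z - 2 \right)}}{63} + \frac{4 \log{\left(z - \frac{1}{2} \right)}}{9} - \frac{4 \log{\left(z + \frac{3}{2} \right)}}{21}] = - \frac{16}{12 z^{3} - 12 z^{2} - 33 z + 18}, which equals f(z).

An antiderivative is F(z) = - \frac{16 \log{\left(z - 2 \right)}}{63} + \frac{4 \log{\left(z - \frac{1}{2} \right)}}{9} - \frac{4 \log{\left(z + \frac{3}{2} \right)}}{21}.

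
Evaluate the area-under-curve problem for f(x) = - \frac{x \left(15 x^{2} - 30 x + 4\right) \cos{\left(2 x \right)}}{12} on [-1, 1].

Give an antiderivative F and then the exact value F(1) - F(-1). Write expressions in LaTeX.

Differentiate the proposed F(x) back; it has to land on f(x) exactly.
F(x) = - \frac{5 x^{3} \sin{\left(2 x \right)}}{8} + \frac{5 x^{2} \sin{\left(2 x \right)}}{4} - \frac{15 x^{2} \cos{\left(2 x \right)}}{16} + \frac{37 x \sin{\left(2 x \right)}}{48} + \frac{5 x \cos{\left(2 x \right)}}{4} - \frac{5 \sin{\left(2 x \right)}}{8} + \frac{37 \cos{\left(2 x \right)}}{96} is an antiderivative of f.
Check: d/dx[- \frac{5 x^{3} \sin{\left(2 x \right)}}{8} + \frac{5 x^{2} \sin{\left(2 x \right)}}{4} - \frac{15 x^{2} \cos{\left(2 x \right)}}{16} + \frac{37 x \sin{\left(2 x \right)}}{48} + \frac{5 x \cos{\left(2 x \right)}}{4} - \frac{5 \sin{\left(2 x \right)}}{8} + \frac{37 \cos{\left(2 x \right)}}{96}] = - \frac{5 x^{3} \cos{\left(2 x \right)}}{4} + \frac{5 x^{2} \cos{\left(2 x \right)}}{2} - \frac{x \cos{\left(2 x \right)}}{3}, which equals f(x).
F(1) = \frac{67 \cos{\left(2 \right)}}{96} + \frac{37 \sin{\left(2 \right)}}{48}; F(-1) = - \frac{23 \sin{\left(2 \right)}}{48} - \frac{173 \cos{\left(2 \right)}}{96}.
Integral = F(1) - F(-1) = \frac{5 \cos{\left(2 \right)}}{2} + \frac{5 \sin{\left(2 \right)}}{4}.

Antiderivative: F(x) = - \frac{5 x^{3} \sin{\left(2 x \right)}}{8} + \frac{5 x^{2} \sin{\left(2 x \right)}}{4} - \frac{15 x^{2} \cos{\left(2 x \right)}}{16} + \frac{37 x \sin{\left(2 x \right)}}{48} + \frac{5 x \cos{\left(2 x \right)}}{4} - \frac{5 \sin{\left(2 x \right)}}{8} + \frac{37 \cos{\left(2 x \right)}}{96}; value = \frac{5 \cos{\left(2 \right)}}{2} + \frac{5 \sin{\left(2 \right)}}{4}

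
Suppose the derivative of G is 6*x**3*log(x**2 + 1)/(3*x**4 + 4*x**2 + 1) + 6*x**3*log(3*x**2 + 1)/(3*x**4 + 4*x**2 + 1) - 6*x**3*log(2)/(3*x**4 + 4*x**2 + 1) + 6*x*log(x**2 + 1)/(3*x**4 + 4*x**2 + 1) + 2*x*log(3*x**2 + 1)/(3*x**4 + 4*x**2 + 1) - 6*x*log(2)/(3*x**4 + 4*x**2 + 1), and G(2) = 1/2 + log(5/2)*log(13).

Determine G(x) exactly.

G(x) = log(x**2/2 + 1/2)*log(3*x**2 + 1) + 1/2

Recognize the product-rule pattern: G'(x) = u'v + uv' with u = log(3*x**2 + 1), v = log(x**2/2 + 1/2), so integration by parts undoes it.
A general antiderivative is log(x**2/2 + 1/2)*log(3*x**2 + 1) + C.
The condition gives C = 1/2 + log(5/2)*log(13) - (log(5/2)*log(13)) = 1/2.
So G(x) = log(x**2/2 + 1/2)*log(3*x**2 + 1) + 1/2.
Check: d/dx[log(x**2/2 + 1/2)*log(3*x**2 + 1) + 1/2] = (6*x**3*log(x**2 + 1) + 6*x**3*log(3*x**2 + 1) - 6*x**3*log(2) + 6*x*log(x**2 + 1) + 2*x*log(3*x**2 + 1) - 6*x*log(2))/(3*x**4 + 4*x**2 + 1), which equals G'(x).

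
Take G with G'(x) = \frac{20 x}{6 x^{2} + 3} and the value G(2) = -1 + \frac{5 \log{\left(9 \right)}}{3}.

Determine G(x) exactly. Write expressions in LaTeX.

The substitution u = 2 x^{2} + 1 works: G'(x) is exactly (dG/du)*(du/dx) for that inner function.
A general antiderivative is \frac{5 \log{\left(2 x^{2} + 1 \right)}}{3} + C.
The condition gives C = -1 + \frac{5 \log{\left(9 \right)}}{3} - (\frac{5 \log{\left(9 \right)}}{3}) = -1.
So G(x) = \frac{5 \log{\left(2 x^{2} + 1 \right)} - 3}{3}.
Check: d/dx[\frac{5 \log{\left(2 x^{2} + 1 \right)} - 3}{3}] = \frac{20 x}{6 x^{2} + 3} = G'(x).

G(x) = \frac{5 \log{\left(2 x^{2} + 1 \right)} - 3}{3}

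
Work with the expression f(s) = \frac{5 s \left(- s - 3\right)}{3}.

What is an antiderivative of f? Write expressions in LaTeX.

Check any antiderivative F(s) by computing F'(s) and comparing it with f(s).
Check: d/ds[- \frac{5 s^{3}}{9} - \frac{5 s^{2}}{2}] = - \frac{5 s^{2}}{3} - 5 s, which equals f(s).

An antiderivative is F(s) = - \frac{5 s^{3}}{9} - \frac{5 s^{2}}{2}.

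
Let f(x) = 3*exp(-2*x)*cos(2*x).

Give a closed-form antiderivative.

An antiderivative is F(x) = (3*sin(2*x) - 3*cos(2*x))*exp(-2*x)/4.

Whatever form F(x) takes, F'(x) = f(x) is non-negotiable.
Check: d/dx[(3*sin(2*x) - 3*cos(2*x))*exp(-2*x)/4] = 3*exp(-2*x)*cos(2*x) = f(x).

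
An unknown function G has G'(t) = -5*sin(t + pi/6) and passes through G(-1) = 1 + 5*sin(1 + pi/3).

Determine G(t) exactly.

Recover the given G'(t) by differentiating a candidate G(t); any mismatch rules it out.
A general antiderivative is 5*cos(t + pi/6) + C.
The condition gives C = 1 + 5*sin(1 + pi/3) - (5*sin(1 + pi/3)) = 1.
So G(t) = 5*cos(t + pi/6) + 1.
Check: d/dt[5*cos(t + pi/6) + 1] = -5*sin(t + pi/6) = G'(t).

G(t) = 5*cos(t + pi/6) + 1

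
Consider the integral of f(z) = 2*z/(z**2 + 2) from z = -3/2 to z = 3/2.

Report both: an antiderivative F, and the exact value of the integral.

Antiderivative: F(z) = log(z**2 + 2); value = 0

The substitution u = z**2 + 2 works: f is exactly (dF/du)*(du/dz) for that inner function.
F(z) = log(z**2 + 2) is an antiderivative of f.
Check: d/dz[log(z**2 + 2)] = 2*z/(z**2 + 2) = f(z).
F(3/2) = log(17/4); F(-3/2) = log(17/4).
Integral = F(3/2) - F(-3/2) = 0.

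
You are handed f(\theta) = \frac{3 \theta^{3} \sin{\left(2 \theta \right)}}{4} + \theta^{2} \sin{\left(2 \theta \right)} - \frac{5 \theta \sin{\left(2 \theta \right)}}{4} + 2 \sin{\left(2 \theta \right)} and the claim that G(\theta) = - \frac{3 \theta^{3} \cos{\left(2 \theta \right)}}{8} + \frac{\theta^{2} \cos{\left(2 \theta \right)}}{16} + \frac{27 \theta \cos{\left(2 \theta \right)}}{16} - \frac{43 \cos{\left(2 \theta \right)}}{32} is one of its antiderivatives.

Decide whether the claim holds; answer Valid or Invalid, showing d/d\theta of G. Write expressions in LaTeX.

Invalid: d/d\theta[G] - f = - \frac{9 \theta^{2} \sin{\left(2 \theta \right)}}{8} - \frac{9 \theta^{2} \cos{\left(2 \theta \right)}}{8} - \frac{17 \theta \sin{\left(2 \theta \right)}}{8} + \frac{\theta \cos{\left(2 \theta \right)}}{8} + \frac{11 \sin{\left(2 \theta \right)}}{16} + \frac{27 \cos{\left(2 \theta \right)}}{16}, which is not 0.

d/d\theta[G] = \frac{3 \theta^{3} \sin{\left(2 \theta \right)}}{4} - \frac{\theta^{2} \sin{\left(2 \theta \right)}}{8} - \frac{9 \theta^{2} \cos{\left(2 \theta \right)}}{8} - \frac{27 \theta \sin{\left(2 \theta \right)}}{8} + \frac{\theta \cos{\left(2 \theta \right)}}{8} + \frac{43 \sin{\left(2 \theta \right)}}{16} + \frac{27 \cos{\left(2 \theta \right)}}{16}
d/d\theta[G] - f(\theta) = - \frac{9 \theta^{2} \sin{\left(2 \theta \right)}}{8} - \frac{9 \theta^{2} \cos{\left(2 \theta \right)}}{8} - \frac{17 \theta \sin{\left(2 \theta \right)}}{8} + \frac{\theta \cos{\left(2 \theta \right)}}{8} + \frac{11 \sin{\left(2 \theta \right)}}{16} + \frac{27 \cos{\left(2 \theta \right)}}{16} != 0.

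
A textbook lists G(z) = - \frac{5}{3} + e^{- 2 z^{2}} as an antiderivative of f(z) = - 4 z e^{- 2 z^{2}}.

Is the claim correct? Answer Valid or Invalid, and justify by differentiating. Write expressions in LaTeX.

d/dz[G] = - 4 z e^{- 2 z^{2}}
This equals f(z) exactly, so the claim holds.

Valid - the claim checks out under differentiation.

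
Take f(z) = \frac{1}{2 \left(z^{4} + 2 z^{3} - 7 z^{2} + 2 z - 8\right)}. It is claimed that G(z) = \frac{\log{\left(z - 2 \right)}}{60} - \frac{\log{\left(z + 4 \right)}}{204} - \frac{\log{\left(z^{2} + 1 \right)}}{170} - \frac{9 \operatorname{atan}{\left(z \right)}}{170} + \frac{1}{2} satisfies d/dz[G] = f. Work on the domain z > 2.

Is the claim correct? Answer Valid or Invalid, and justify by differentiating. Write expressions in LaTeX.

d/dz[G] = \frac{1}{2 z^{4} + 4 z^{3} - 14 z^{2} + 4 z - 16}
This equals f(z) exactly, so the claim holds.

Valid - the claim checks out under differentiation.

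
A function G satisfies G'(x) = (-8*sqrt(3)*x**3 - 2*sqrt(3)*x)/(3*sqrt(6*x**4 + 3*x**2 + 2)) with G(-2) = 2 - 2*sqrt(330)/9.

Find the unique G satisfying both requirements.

G'(x) matches the chain-rule pattern g'(h)*h' with inner function h(x) = 2*x**4 + x**2 + 2/3; substituting u = h(x) collapses the integral.
A general antiderivative is -2*sqrt(2*x**4 + x**2 + 2/3)/3 + C.
The condition gives C = 2 - 2*sqrt(330)/9 - (-2*sqrt(330)/9) = 2.
So G(x) = 2 - 2*sqrt(2*x**4 + x**2 + 2/3)/3.
Check: d/dx[2 - 2*sqrt(2*x**4 + x**2 + 2/3)/3] = (-8*sqrt(3)*x**3 - 2*sqrt(3)*x)/(3*sqrt(6*x**4 + 3*x**2 + 2)) = G'(x).

G(x) = 2 - 2*sqrt(2*x**4 + x**2 + 2/3)/3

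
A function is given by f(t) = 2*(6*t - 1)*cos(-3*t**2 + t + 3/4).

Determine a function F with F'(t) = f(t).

An antiderivative is F(t) = -2*sin(-3*t**2 + t + 3/4).

f matches the chain-rule pattern g'(h)*h' with inner function h(t) = -3*t**2 + t + 3/4; substituting u = h(t) collapses the integral.
Check: d/dt[-2*sin(-3*t**2 + t + 3/4)] = 12*t*cos(-3*t**2 + t + 3/4) - 2*cos(-3*t**2 + t + 3/4), which equals f(t).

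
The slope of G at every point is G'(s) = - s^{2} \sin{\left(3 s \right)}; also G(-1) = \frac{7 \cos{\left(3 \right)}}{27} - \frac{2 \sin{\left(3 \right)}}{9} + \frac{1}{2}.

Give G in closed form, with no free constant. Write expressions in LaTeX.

G(s) = \frac{s^{2} \cos{\left(3 s \right)}}{3} - \frac{2 s \sin{\left(3 s \right)}}{9} - \frac{2 \cos{\left(3 s \right)}}{27} + \frac{1}{2}

Whatever form G(s) takes, its d/ds must return the stated G'(s).
A general antiderivative is \frac{s^{2} \cos{\left(3 s \right)}}{3} - \frac{2 s \sin{\left(3 s \right)}}{9} - \frac{2 \cos{\left(3 s \right)}}{27} + C.
The condition gives C = \frac{7 \cos{\left(3 \right)}}{27} - \frac{2 \sin{\left(3 \right)}}{9} + \frac{1}{2} - (\frac{7 \cos{\left(3 \right)}}{27} - \frac{2 \sin{\left(3 \right)}}{9}) = \frac{1}{2}.
So G(s) = \frac{s^{2} \cos{\left(3 s \right)}}{3} - \frac{2 s \sin{\left(3 s \right)}}{9} - \frac{2 \cos{\left(3 s \right)}}{27} + \frac{1}{2}.
Check: d/ds[\frac{s^{2} \cos{\left(3 s \right)}}{3} - \frac{2 s \sin{\left(3 s \right)}}{9} - \frac{2 \cos{\left(3 s \right)}}{27} + \frac{1}{2}] = - s^{2} \sin{\left(3 s \right)} = G'(s).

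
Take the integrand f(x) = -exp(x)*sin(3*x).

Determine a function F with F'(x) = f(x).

An antiderivative is F(x) = (-sin(3*x) + 3*cos(3*x))*exp(x)/10.

Recover f(x) by differentiating a candidate F(x); any mismatch rules it out.
Check: d/dx[(-sin(3*x) + 3*cos(3*x))*exp(x)/10] = -exp(x)*sin(3*x) = f(x).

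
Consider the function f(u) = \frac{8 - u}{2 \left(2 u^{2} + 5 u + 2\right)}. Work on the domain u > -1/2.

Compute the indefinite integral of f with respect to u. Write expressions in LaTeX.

F(u) = \frac{17 \log{\left(u + \frac{1}{2} \right)}}{12} - \frac{5 \log{\left(u + 2 \right)}}{3} + C

Factor the denominator (2 \left(u + 2\right) \left(2 u + 1\right)) and decompose: f = \frac{17}{6 \left(2 u + 1\right)} - \frac{5}{3 \left(u + 2\right)}; each piece integrates to a log, atan, or power term.
Check: d/du[\frac{17 \log{\left(u + \frac{1}{2} \right)}}{12} - \frac{5 \log{\left(u + 2 \right)}}{3}] = \frac{8 - u}{4 u^{2} + 10 u + 4}, which equals f(u).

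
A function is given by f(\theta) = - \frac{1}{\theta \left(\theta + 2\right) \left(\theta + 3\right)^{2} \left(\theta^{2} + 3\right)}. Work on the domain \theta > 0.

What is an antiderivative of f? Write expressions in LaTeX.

An antiderivative is F(\theta) = \frac{- 56 \theta \log{\left(\theta \right)} + 216 \theta \log{\left(\theta + 2 \right)} - 154 \theta \log{\left(\theta + 3 \right)} - 3 \theta \log{\left(\theta^{2} + 3 \right)} + 18 \sqrt{3} \theta \operatorname{atan}{\left(\frac{\sqrt{3} \theta}{3} \right)} - 168 \log{\left(\theta \right)} + 648 \log{\left(\theta + 2 \right)} - 462 \log{\left(\theta + 3 \right)} - 9 \log{\left(\theta^{2} + 3 \right)} + 54 \sqrt{3} \operatorname{atan}{\left(\frac{\sqrt{3} \theta}{3} \right)} + 84}{3024 \left(\theta + 3\right)}.

Factor the denominator (\theta \left(\theta + 2\right) \left(\theta + 3\right)^{2} \left(\theta^{2} + 3\right)) and decompose: f = - \frac{\theta - 9}{504 \left(\theta^{2} + 3\right)} - \frac{11}{216 \left(\theta + 3\right)} - \frac{1}{36 \left(\theta + 3\right)^{2}} + \frac{1}{14 \left(\theta + 2\right)} - \frac{1}{54 \theta}; each piece integrates to a log, atan, or power term.
Check: d/d\theta[\frac{- 56 \theta \log{\left(\theta \right)} + 216 \theta \log{\left(\theta + 2 \right)} - 154 \theta \log{\left(\theta + 3 \right)} - 3 \theta \log{\left(\theta^{2} + 3 \right)} + 18 \sqrt{3} \theta \operatorname{atan}{\left(\frac{\sqrt{3} \theta}{3} \right)} - 168 \log{\left(\theta \right)} + 648 \log{\left(\theta + 2 \right)} - 462 \log{\left(\theta + 3 \right)} - 9 \log{\left(\theta^{2} + 3 \right)} + 54 \sqrt{3} \operatorname{atan}{\left(\frac{\sqrt{3} \theta}{3} \right)} + 84}{3024 \left(\theta + 3\right)}] = - \frac{1}{\theta^{6} + 8 \theta^{5} + 24 \theta^{4} + 42 \theta^{3} + 63 \theta^{2} + 54 \theta}, which equals f(\theta).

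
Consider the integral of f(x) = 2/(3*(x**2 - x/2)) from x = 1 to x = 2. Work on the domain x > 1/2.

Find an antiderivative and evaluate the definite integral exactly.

Factor the denominator (3*x*(2*x - 1)) and decompose: f = 8/(3*(2*x - 1)) - 4/(3*x); each piece integrates to a log, atan, or power term.
F(x) = -4*log(x)/3 + 4*log(x - 1/2)/3 is an antiderivative of f.
Check: d/dx[-4*log(x)/3 + 4*log(x - 1/2)/3] = 4/(6*x**2 - 3*x), which equals f(x).
F(2) = -4*log(2)/3 + 4*log(3/2)/3; F(1) = -4*log(2)/3.
Integral = F(2) - F(1) = 4*log(3/2)/3.

Antiderivative: F(x) = -4*log(x)/3 + 4*log(x - 1/2)/3; value = 4*log(3/2)/3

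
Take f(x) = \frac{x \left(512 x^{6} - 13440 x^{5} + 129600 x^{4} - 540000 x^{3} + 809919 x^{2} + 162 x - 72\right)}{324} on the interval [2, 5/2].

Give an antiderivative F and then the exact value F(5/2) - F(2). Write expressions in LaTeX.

Antiderivative: F(x) = \frac{16 x^{8}}{81} - \frac{160 x^{7}}{27} + \frac{200 x^{6}}{3} - \frac{1000 x^{5}}{3} + \frac{9999 x^{4}}{16} + \frac{x^{3}}{6} - \frac{x^{2}}{9}; value = \frac{13340581}{6912}

An antiderivative F(x) passes only if d/dx[F] lands on f(x) exactly.
F(x) = \frac{16 x^{8}}{81} - \frac{160 x^{7}}{27} + \frac{200 x^{6}}{3} - \frac{1000 x^{5}}{3} + \frac{9999 x^{4}}{16} + \frac{x^{3}}{6} - \frac{x^{2}}{9} is an antiderivative of f.
Check: d/dx[\frac{16 x^{8}}{81} - \frac{160 x^{7}}{27} + \frac{200 x^{6}}{3} - \frac{1000 x^{5}}{3} + \frac{9999 x^{4}}{16} + \frac{x^{3}}{6} - \frac{x^{2}}{9}] = \frac{128 x^{7}}{81} - \frac{1120 x^{6}}{27} + 400 x^{5} - \frac{5000 x^{4}}{3} + \frac{9999 x^{3}}{4} + \frac{x^{2}}{2} - \frac{2 x}{9}, which equals f(x).
F(5/2) = \frac{99988975}{20736}; F(2) = \frac{234247}{81}.
Integral = F(5/2) - F(2) = \frac{13340581}{6912}.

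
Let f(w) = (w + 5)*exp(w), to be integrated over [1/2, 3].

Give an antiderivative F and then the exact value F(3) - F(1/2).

Recognize the product-rule pattern: f = u'v + uv' with u = w + 4, v = exp(w), so integration by parts undoes it.
F(w) = w*exp(w) + 4*exp(w) is an antiderivative of f.
Check: d/dw[w*exp(w) + 4*exp(w)] = w*exp(w) + 5*exp(w), which equals f(w).
F(3) = 7*exp(3); F(1/2) = 9*exp(1/2)/2.
Integral = F(3) - F(1/2) = -9*exp(1/2)/2 + 7*exp(3).

Antiderivative: F(w) = w*exp(w) + 4*exp(w); value = -9*exp(1/2)/2 + 7*exp(3)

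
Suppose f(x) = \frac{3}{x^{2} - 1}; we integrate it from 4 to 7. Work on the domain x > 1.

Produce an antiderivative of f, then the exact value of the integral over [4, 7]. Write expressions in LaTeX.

Antiderivative: F(x) = \frac{3 \log{\left(x - 1 \right)}}{2} - \frac{3 \log{\left(x + 1 \right)}}{2}; value = - \frac{3 \log{\left(8 \right)}}{2} - \frac{3 \log{\left(3 \right)}}{2} + \frac{3 \log{\left(5 \right)}}{2} + \frac{3 \log{\left(6 \right)}}{2}

Factor the denominator (\left(x - 1\right) \left(x + 1\right)) and decompose: f = - \frac{3}{2 \left(x + 1\right)} + \frac{3}{2 \left(x - 1\right)}; each piece integrates to a log, atan, or power term.
F(x) = \frac{3 \log{\left(x - 1 \right)}}{2} - \frac{3 \log{\left(x + 1 \right)}}{2} is an antiderivative of f.
Check: d/dx[\frac{3 \log{\left(x - 1 \right)}}{2} - \frac{3 \log{\left(x + 1 \right)}}{2}] = \frac{3}{x^{2} - 1} = f(x).
F(7) = - \frac{3 \log{\left(8 \right)}}{2} + \frac{3 \log{\left(6 \right)}}{2}; F(4) = - \frac{3 \log{\left(5 \right)}}{2} + \frac{3 \log{\left(3 \right)}}{2}.
Integral = F(7) - F(4) = - \frac{3 \log{\left(8 \right)}}{2} - \frac{3 \log{\left(3 \right)}}{2} + \frac{3 \log{\left(5 \right)}}{2} + \frac{3 \log{\left(6 \right)}}{2}.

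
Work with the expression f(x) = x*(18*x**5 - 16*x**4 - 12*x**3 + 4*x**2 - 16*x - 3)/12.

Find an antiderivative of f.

An antiderivative F(x) passes only if d/dx[F] lands on f(x) exactly.
Check: d/dx[3*x**7/14 - 2*x**6/9 - x**5/5 + x**4/12 - 4*x**3/9 - x**2/8] = 3*x**6/2 - 4*x**5/3 - x**4 + x**3/3 - 4*x**2/3 - x/4, which equals f(x).

An antiderivative is F(x) = 3*x**7/14 - 2*x**6/9 - x**5/5 + x**4/12 - 4*x**3/9 - x**2/8.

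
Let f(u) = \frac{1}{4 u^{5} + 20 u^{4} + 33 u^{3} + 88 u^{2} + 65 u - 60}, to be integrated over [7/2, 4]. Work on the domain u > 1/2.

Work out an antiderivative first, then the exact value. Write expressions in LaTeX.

Antiderivative: F(u) = \frac{\log{\left(u - \frac{1}{2} \right)}}{189} - \frac{\log{\left(u + \frac{3}{2} \right)}}{145} + \frac{\log{\left(u + 4 \right)}}{945} + \frac{\log{\left(u^{2} + 5 \right)}}{3654} - \frac{16 \sqrt{5} \operatorname{atan}{\left(\frac{\sqrt{5} u}{5} \right)}}{9135}; value = - \frac{\log{\left(\frac{11}{2} \right)}}{145} - \frac{\log{\left(3 \right)}}{189} - \frac{16 \sqrt{5} \operatorname{atan}{\left(\frac{4 \sqrt{5}}{5} \right)}}{9135} - \frac{\log{\left(\frac{15}{2} \right)}}{945} - \frac{\log{\left(\frac{69}{4} \right)}}{3654} + \frac{\log{\left(21 \right)}}{3654} + \frac{\log{\left(8 \right)}}{945} + \frac{16 \sqrt{5} \operatorname{atan}{\left(\frac{7 \sqrt{5}}{10} \right)}}{9135} + \frac{\log{\left(\frac{7}{2} \right)}}{189} + \frac{\log{\left(5 \right)}}{145}

Factor the denominator (\left(u + 4\right) \left(2 u - 1\right) \left(2 u + 3\right) \left(u^{2} + 5\right)) and decompose: f = \frac{u - 16}{1827 \left(u^{2} + 5\right)} - \frac{2}{145 \left(2 u + 3\right)} + \frac{2}{189 \left(2 u - 1\right)} + \frac{1}{945 \left(u + 4\right)}; each piece integrates to a log, atan, or power term.
F(u) = \frac{\log{\left(u - \frac{1}{2} \right)}}{189} - \frac{\log{\left(u + \frac{3}{2} \right)}}{145} + \frac{\log{\left(u + 4 \right)}}{945} + \frac{\log{\left(u^{2} + 5 \right)}}{3654} - \frac{16 \sqrt{5} \operatorname{atan}{\left(\frac{\sqrt{5} u}{5} \right)}}{9135} is an antiderivative of f.
Check: d/du[\frac{\log{\left(u - \frac{1}{2} \right)}}{189} - \frac{\log{\left(u + \frac{3}{2} \right)}}{145} + \frac{\log{\left(u + 4 \right)}}{945} + \frac{\log{\left(u^{2} + 5 \right)}}{3654} - \frac{16 \sqrt{5} \operatorname{atan}{\left(\frac{\sqrt{5} u}{5} \right)}}{9135}] = \frac{1}{4 u^{5} + 20 u^{4} + 33 u^{3} + 88 u^{2} + 65 u - 60} = f(u).
F(4) = - \frac{\log{\left(\frac{11}{2} \right)}}{145} - \frac{16 \sqrt{5} \operatorname{atan}{\left(\frac{4 \sqrt{5}}{5} \right)}}{9135} + \frac{\log{\left(21 \right)}}{3654} + \frac{\log{\left(8 \right)}}{945} + \frac{\log{\left(\frac{7}{2} \right)}}{189}; F(7/2) = - \frac{\log{\left(5 \right)}}{145} - \frac{16 \sqrt{5} \operatorname{atan}{\left(\frac{7 \sqrt{5}}{10} \right)}}{9135} + \frac{\log{\left(\frac{69}{4} \right)}}{3654} + \frac{\log{\left(\frac{15}{2} \right)}}{945} + \frac{\log{\left(3 \right)}}{189}.
Integral = F(4) - F(7/2) = - \frac{\log{\left(\frac{11}{2} \right)}}{145} - \frac{\log{\left(3 \right)}}{189} - \frac{16 \sqrt{5} \operatorname{atan}{\left(\frac{4 \sqrt{5}}{5} \right)}}{9135} - \frac{\log{\left(\frac{15}{2} \right)}}{945} - \frac{\log{\left(\frac{69}{4} \right)}}{3654} + \frac{\log{\left(21 \right)}}{3654} + \frac{\log{\left(8 \right)}}{945} + \frac{16 \sqrt{5} \operatorname{atan}{\left(\frac{7 \sqrt{5}}{10} \right)}}{9135} + \frac{\log{\left(\frac{7}{2} \right)}}{189} + \frac{\log{\left(5 \right)}}{145}.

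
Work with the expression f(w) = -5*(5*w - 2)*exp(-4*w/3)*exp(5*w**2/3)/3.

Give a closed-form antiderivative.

An antiderivative is F(w) = -5*exp(-4*w/3)*exp(5*w**2/3)/2.

f matches the chain-rule pattern g'(h)*h' with inner function h(w) = 5*w**2/3 - 4*w/3; substituting u = h(w) collapses the integral.
Check: d/dw[-5*exp(-4*w/3)*exp(5*w**2/3)/2] = (-25*w*exp(5*w**2/3) + 10*exp(5*w**2/3))*exp(-4*w/3)/3, which equals f(w).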